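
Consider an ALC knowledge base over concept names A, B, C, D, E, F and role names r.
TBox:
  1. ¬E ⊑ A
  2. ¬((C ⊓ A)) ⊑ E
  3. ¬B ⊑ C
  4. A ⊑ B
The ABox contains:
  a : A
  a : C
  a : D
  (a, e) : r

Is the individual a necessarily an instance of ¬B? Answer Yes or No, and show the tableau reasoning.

No

1. a : ¬B?  L(a) = {A, C, D} ∪ {B}
   open: L(a) ⊇ {A, B, C, D} — a ∉ ¬B possible
2. Hence a : ¬B: not entailed.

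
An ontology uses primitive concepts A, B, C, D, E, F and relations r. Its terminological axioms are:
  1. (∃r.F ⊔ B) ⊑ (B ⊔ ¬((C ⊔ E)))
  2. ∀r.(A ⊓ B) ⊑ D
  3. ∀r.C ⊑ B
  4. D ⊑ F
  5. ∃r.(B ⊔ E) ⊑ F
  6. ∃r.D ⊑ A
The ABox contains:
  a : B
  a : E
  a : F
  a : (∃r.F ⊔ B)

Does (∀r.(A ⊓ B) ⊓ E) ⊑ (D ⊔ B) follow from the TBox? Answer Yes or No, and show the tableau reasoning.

Yes

1. (∀r.(A ⊓ B) ⊓ E) ⊑ (D ⊔ B)  ⇔  ((∀r.(A ⊓ B) ⊓ E) ⊓ (¬D ⊓ ¬B)) unsat w.r.t. T
   all branches close; clash {B, ¬B} at x₀
2. Hence (∀r.(A ⊓ B) ⊓ E) ⊑ (D ⊔ B): entailed.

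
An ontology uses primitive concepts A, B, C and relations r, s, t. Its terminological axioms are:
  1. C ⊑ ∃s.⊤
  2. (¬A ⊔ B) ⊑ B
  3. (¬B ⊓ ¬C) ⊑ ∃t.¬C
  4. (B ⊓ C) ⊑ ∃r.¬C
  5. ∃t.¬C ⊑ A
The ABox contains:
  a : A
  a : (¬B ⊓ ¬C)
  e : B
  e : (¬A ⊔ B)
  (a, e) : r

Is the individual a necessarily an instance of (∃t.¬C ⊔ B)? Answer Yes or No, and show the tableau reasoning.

1. a : (∃t.¬C ⊔ B)?  L(a) = {A, (¬B ⊓ ¬C)} ∪ {(∀t.C ⊓ ¬B)}
   clash {B, ¬B} at a — a ∈ (∃t.¬C ⊔ B)
2. Hence a : (∃t.¬C ⊔ B): entailed.

Yes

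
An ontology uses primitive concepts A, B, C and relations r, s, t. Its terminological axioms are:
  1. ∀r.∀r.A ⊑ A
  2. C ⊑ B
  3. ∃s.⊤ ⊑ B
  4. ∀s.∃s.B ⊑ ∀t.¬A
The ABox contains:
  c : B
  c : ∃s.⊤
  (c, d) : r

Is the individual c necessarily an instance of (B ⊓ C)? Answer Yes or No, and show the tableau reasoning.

No

1. c : (B ⊓ C)?  L(c) = {B, ∃s.⊤} ∪ {(¬B ⊔ ¬C)}
   open: L(c) ⊇ {B, ¬C, ∃r.∃r.¬A, ∃s.∀s.¬B, ∃s.⊤} (+ ∃-successors) — c ∉ (B ⊓ C) possible
2. Hence c : (B ⊓ C): not entailed.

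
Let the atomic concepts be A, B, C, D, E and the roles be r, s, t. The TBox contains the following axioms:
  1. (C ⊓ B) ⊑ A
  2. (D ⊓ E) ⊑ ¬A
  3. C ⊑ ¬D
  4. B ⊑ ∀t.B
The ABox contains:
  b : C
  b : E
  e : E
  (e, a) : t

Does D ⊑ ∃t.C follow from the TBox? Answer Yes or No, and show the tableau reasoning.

1. D ⊑ ∃t.C  ⇔  (D ⊓ ∀t.¬C) unsat w.r.t. T
   open: L(x₀) ⊇ {D, ¬B, ¬C, ¬E, ∀t.¬C}
2. Hence D ⊑ ∃t.C: not entailed.

No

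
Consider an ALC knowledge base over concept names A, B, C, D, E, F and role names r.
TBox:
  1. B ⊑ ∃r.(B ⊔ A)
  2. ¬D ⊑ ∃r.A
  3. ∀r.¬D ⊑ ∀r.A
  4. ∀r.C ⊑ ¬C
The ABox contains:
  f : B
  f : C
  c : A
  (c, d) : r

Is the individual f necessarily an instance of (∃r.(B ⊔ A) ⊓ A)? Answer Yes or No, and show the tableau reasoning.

1. f : (∃r.(B ⊔ A) ⊓ A)?  L(f) = {B, C} ∪ {(∀r.(¬B ⊓ ¬A) ⊔ ¬A)}
   apply at f: B⊑∃r.(B ⊔ A)
   open: L(f) ⊇ {B, C, D, ¬A, ∃r.(B ⊔ A), …} (+ ∃-successors) — f ∉ (∃r.(B ⊔ A) ⊓ A) possible
2. Hence f : (∃r.(B ⊔ A) ⊓ A): not entailed.

No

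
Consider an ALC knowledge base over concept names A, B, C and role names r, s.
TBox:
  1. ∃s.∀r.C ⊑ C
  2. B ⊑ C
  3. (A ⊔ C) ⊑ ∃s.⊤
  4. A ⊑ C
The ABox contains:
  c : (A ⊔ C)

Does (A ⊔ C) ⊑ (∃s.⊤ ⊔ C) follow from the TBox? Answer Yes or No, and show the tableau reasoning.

1. (A ⊔ C) ⊑ (∃s.⊤ ⊔ C)  ⇔  ((A ⊔ C) ⊓ (∀s.⊥ ⊓ ¬C)) unsat w.r.t. T
   all branches close; clash {C, ¬C} at x₀
2. Hence (A ⊔ C) ⊑ (∃s.⊤ ⊔ C): entailed.

Yes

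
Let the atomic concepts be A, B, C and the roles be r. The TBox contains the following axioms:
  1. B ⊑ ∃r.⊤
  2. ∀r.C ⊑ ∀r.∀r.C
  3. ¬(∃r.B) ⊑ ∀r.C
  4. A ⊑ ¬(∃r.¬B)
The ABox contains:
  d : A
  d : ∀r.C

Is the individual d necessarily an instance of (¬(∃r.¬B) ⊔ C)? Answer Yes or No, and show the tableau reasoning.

1. d : (¬(∃r.¬B) ⊔ C)?  L(d) = {A, ∀r.C} ∪ {(∃r.¬B ⊓ ¬C)}
   clash {B, ¬B} at an ∃-successor — d ∈ (¬(∃r.¬B) ⊔ C)
2. Hence d : (¬(∃r.¬B) ⊔ C): entailed.

Yes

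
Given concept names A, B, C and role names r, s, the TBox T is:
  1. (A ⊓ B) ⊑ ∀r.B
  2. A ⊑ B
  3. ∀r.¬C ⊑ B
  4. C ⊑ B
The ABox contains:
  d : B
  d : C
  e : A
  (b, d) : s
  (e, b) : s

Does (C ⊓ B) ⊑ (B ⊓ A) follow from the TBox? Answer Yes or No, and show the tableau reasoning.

1. (C ⊓ B) ⊑ (B ⊓ A)  ⇔  ((C ⊓ B) ⊓ (¬B ⊔ ¬A)) unsat w.r.t. T
   open: L(x₀) ⊇ {B, C, ¬A}
2. Hence (C ⊓ B) ⊑ (B ⊓ A): not entailed.

No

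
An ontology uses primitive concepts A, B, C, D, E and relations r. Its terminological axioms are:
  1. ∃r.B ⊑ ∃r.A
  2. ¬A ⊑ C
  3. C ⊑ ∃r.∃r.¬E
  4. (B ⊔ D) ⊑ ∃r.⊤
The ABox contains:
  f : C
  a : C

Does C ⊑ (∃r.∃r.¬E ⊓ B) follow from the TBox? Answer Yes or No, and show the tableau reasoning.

1. C ⊑ (∃r.∃r.¬E ⊓ B)  ⇔  (C ⊓ (∀r.∀r.E ⊔ ¬B)) unsat w.r.t. T
   apply at x₀: C⊑∃r.∃r.¬E
   open: L(x₀) ⊇ {C, ¬B, ¬D, ∀r.¬B, ∃r.∃r.¬E} (+ ∃-successors)
2. Hence C ⊑ (∃r.∃r.¬E ⊓ B): not entailed.

No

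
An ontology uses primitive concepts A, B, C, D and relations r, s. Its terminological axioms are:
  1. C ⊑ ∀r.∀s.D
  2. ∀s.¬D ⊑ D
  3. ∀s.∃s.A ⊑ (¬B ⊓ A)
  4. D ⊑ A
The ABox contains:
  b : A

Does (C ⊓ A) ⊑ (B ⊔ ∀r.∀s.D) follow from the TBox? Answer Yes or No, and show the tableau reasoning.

Yes

1. (C ⊓ A) ⊑ (B ⊔ ∀r.∀s.D)  ⇔  ((C ⊓ A) ⊓ (¬B ⊓ ∃r.∃s.¬D)) unsat w.r.t. T
   all branches close; clash {D, ¬D} at an ∃-successor
2. Hence (C ⊓ A) ⊑ (B ⊔ ∀r.∀s.D): entailed.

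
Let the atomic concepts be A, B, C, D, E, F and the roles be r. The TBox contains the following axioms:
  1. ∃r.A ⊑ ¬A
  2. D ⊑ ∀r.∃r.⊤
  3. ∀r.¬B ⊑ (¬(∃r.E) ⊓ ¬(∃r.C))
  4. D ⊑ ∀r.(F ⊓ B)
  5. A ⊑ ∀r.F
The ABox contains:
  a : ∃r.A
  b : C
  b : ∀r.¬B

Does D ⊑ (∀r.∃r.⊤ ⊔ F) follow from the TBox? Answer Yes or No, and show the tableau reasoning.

Yes

1. D ⊑ (∀r.∃r.⊤ ⊔ F)  ⇔  (D ⊓ (∃r.∀r.⊥ ⊓ ¬F)) unsat w.r.t. T
   all branches close; clash ⊥ at an ∃-successor
2. Hence D ⊑ (∀r.∃r.⊤ ⊔ F): entailed.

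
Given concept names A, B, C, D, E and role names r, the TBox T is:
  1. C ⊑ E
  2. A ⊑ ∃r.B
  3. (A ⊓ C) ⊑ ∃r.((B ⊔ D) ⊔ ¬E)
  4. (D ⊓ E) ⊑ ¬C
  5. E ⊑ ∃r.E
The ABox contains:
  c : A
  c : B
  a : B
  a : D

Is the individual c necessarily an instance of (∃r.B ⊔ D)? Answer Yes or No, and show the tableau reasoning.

Yes

1. c : (∃r.B ⊔ D)?  L(c) = {A, B} ∪ {(∀r.¬B ⊓ ¬D)}
   clash {B, ¬B} at an ∃-successor — c ∈ (∃r.B ⊔ D)
2. Hence c : (∃r.B ⊔ D): entailed.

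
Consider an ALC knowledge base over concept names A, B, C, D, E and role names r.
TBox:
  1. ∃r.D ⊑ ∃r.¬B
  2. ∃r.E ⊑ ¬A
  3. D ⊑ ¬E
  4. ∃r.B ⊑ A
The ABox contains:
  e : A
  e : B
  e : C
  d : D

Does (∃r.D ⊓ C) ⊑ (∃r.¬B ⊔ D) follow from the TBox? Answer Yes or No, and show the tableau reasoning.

1. (∃r.D ⊓ C) ⊑ (∃r.¬B ⊔ D)  ⇔  ((∃r.D ⊓ C) ⊓ (∀r.B ⊓ ¬D)) unsat w.r.t. T
   all branches close; clash {A, ¬A} at x₀
2. Hence (∃r.D ⊓ C) ⊑ (∃r.¬B ⊔ D): entailed.

Yes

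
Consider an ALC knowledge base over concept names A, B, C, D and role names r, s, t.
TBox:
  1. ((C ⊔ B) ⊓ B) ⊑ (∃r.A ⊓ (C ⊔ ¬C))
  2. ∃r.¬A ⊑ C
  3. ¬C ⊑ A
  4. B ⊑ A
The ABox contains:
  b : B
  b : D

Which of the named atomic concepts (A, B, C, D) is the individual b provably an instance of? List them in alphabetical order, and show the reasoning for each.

{A, B, D}

1. b : A?  L(b) = {B, D} ∪ {¬A}
   clash {A, ¬A} at b — b ∈ A
2. b : B?  L(b) = {B, D} ∪ {¬B}
   clash {B, ¬B} at b — b ∈ B
3. b : C?  L(b) = {B, D} ∪ {¬C}
   apply at b: ¬C⊑A; B⊑A
   open: L(b) ⊇ {A, B, D, ¬C, ∀r.A, …} (+ ∃-successors) — b ∉ C possible
4. b : D?  L(b) = {B, D} ∪ {¬D}
   clash {D, ¬D} at b — b ∈ D
5. Entailed for b: {A, B, D}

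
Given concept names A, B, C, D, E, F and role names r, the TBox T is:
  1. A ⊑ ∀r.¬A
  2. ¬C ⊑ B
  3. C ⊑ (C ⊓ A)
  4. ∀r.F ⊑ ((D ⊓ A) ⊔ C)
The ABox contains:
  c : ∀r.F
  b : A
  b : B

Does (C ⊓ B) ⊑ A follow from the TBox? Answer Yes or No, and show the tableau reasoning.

1. (C ⊓ B) ⊑ A  ⇔  ((C ⊓ B) ⊓ ¬A) unsat w.r.t. T
   all branches close; clash {A, ¬A} at x₀
2. Hence (C ⊓ B) ⊑ A: entailed.

Yes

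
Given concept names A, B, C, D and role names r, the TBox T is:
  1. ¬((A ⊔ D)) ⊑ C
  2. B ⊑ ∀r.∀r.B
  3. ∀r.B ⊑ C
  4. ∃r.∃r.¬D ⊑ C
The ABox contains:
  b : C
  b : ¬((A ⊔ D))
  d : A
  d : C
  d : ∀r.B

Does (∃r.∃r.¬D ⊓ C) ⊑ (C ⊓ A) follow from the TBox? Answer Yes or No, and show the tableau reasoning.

1. (∃r.∃r.¬D ⊓ C) ⊑ (C ⊓ A)  ⇔  ((∃r.∃r.¬D ⊓ C) ⊓ (¬C ⊔ ¬A)) unsat w.r.t. T
   open: L(x₀) ⊇ {C, ¬A, ¬B, ∃r.∃r.¬D} (+ ∃-successors)
2. Hence (∃r.∃r.¬D ⊓ C) ⊑ (C ⊓ A): not entailed.

No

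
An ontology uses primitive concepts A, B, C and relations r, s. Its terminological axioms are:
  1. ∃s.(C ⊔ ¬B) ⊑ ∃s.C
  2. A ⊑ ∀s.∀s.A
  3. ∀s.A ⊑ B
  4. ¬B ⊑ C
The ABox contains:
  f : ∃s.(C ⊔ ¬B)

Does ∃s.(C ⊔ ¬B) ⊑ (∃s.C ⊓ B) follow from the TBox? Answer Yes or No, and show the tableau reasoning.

No

1. ∃s.(C ⊔ ¬B) ⊑ (∃s.C ⊓ B)  ⇔  (∃s.(C ⊔ ¬B) ⊓ (∀s.¬C ⊔ ¬B)) unsat w.r.t. T
   apply at x₀: ∃s.(C ⊔ ¬B)⊑∃s.C
   open: L(x₀) ⊇ {C, ¬A, ¬B, ∃s.(C ⊔ ¬B), ∃s.C, …} (+ ∃-successors)
2. Hence ∃s.(C ⊔ ¬B) ⊑ (∃s.C ⊓ B): not entailed.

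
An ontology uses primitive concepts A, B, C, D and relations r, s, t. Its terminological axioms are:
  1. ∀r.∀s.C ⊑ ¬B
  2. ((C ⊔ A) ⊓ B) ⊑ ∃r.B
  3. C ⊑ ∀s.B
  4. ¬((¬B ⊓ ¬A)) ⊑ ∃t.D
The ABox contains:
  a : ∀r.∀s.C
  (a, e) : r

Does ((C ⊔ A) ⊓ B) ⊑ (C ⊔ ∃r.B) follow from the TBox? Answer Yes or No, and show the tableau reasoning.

1. ((C ⊔ A) ⊓ B) ⊑ (C ⊔ ∃r.B)  ⇔  (((C ⊔ A) ⊓ B) ⊓ (¬C ⊓ ∀r.¬B)) unsat w.r.t. T
   all branches close; clash {B, ¬B} at x₀
2. Hence ((C ⊔ A) ⊓ B) ⊑ (C ⊔ ∃r.B): entailed.

Yes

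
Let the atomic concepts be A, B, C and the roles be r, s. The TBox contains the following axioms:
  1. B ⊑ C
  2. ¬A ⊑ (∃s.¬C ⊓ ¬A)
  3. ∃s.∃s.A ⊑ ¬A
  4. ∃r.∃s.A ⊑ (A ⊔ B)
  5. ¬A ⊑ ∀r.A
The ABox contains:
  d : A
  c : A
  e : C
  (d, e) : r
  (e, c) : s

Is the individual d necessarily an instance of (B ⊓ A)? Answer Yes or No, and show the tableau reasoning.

No

1. d : (B ⊓ A)?  L(d) = {A} ∪ {(¬B ⊔ ¬A)}
   open: L(d) ⊇ {A, ¬B, ∀s.∀s.¬A} — d ∉ (B ⊓ A) possible
2. Hence d : (B ⊓ A): not entailed.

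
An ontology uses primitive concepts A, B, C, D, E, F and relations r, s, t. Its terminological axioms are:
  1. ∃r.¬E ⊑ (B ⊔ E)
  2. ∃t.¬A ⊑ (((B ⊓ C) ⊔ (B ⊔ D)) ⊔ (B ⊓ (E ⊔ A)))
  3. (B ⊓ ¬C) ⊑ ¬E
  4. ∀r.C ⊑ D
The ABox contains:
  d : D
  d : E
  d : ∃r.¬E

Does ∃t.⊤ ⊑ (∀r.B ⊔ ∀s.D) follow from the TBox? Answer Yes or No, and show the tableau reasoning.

1. ∃t.⊤ ⊑ (∀r.B ⊔ ∀s.D)  ⇔  (∃t.⊤ ⊓ (∃r.¬B ⊓ ∃s.¬D)) unsat w.r.t. T
   open: L(x₀) ⊇ {¬B, ∀r.E, ∀t.A, ∃r.¬B, ∃r.¬C, …} (+ ∃-successors)
2. Hence ∃t.⊤ ⊑ (∀r.B ⊔ ∀s.D): not entailed.

No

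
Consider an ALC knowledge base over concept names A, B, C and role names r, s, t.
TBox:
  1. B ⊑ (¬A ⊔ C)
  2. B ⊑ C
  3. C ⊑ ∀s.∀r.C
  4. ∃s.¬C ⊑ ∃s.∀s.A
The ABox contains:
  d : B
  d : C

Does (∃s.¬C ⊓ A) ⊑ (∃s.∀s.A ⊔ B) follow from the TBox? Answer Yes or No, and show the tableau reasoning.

1. (∃s.¬C ⊓ A) ⊑ (∃s.∀s.A ⊔ B)  ⇔  ((∃s.¬C ⊓ A) ⊓ (∀s.∃s.¬A ⊓ ¬B)) unsat w.r.t. T
   all branches close; clash {A, ¬A} at an ∃-successor
2. Hence (∃s.¬C ⊓ A) ⊑ (∃s.∀s.A ⊔ B): entailed.

Yes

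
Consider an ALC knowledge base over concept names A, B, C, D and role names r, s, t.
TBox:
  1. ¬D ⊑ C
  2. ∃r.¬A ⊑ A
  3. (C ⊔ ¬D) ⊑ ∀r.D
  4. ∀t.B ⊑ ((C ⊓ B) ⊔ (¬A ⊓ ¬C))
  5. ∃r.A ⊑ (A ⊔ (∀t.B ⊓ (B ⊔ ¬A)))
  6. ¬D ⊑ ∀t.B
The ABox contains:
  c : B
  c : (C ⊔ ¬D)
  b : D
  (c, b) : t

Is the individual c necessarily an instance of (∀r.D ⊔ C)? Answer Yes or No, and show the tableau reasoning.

1. c : (∀r.D ⊔ C)?  L(c) = {B, (C ⊔ ¬D)} ∪ {(∃r.¬D ⊓ ¬C)}
   clash {C, ¬C} at c — c ∈ (∀r.D ⊔ C)
2. Hence c : (∀r.D ⊔ C): entailed.

Yes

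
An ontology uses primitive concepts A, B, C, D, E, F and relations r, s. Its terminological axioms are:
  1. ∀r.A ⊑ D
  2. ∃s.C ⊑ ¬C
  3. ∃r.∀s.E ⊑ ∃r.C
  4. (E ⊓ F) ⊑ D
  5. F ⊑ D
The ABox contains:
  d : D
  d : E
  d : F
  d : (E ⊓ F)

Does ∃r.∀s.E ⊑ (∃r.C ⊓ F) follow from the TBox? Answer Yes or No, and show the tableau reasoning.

No

1. ∃r.∀s.E ⊑ (∃r.C ⊓ F)  ⇔  (∃r.∀s.E ⊓ (∀r.¬C ⊔ ¬F)) unsat w.r.t. T
   apply at x₀: ∃r.∀s.E⊑∃r.C
   open: L(x₀) ⊇ {¬F, ∀s.¬C, ∃r.C, ∃r.¬A, ∃r.∀s.E} (+ ∃-successors)
2. Hence ∃r.∀s.E ⊑ (∃r.C ⊓ F): not entailed.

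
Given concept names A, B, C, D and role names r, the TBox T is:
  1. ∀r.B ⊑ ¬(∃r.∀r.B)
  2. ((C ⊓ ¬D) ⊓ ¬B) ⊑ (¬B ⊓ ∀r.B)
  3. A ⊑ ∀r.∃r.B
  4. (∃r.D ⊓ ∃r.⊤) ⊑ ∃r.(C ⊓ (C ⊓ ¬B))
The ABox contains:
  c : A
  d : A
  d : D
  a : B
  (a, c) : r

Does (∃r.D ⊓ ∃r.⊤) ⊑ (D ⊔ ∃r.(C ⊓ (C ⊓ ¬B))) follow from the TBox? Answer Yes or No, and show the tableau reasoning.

1. (∃r.D ⊓ ∃r.⊤) ⊑ (D ⊔ ∃r.(C ⊓ (C ⊓ ¬B)))  ⇔  ((∃r.D ⊓ ∃r.⊤) ⊓ (¬D ⊓ ∀r.(¬C ⊔ (¬C ⊔ B)))) unsat w.r.t. T
   all branches close; clash {B, ¬B} at an ∃-successor
2. Hence (∃r.D ⊓ ∃r.⊤) ⊑ (D ⊔ ∃r.(C ⊓ (C ⊓ ¬B))): entailed.

Yes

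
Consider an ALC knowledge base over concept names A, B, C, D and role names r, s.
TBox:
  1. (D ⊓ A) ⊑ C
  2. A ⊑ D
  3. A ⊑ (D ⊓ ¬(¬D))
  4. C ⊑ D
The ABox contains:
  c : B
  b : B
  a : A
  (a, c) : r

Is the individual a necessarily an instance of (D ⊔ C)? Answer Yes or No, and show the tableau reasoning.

Yes

1. a : (D ⊔ C)?  L(a) = {A} ∪ {(¬D ⊓ ¬C)}
   clash {D, ¬D} at a — a ∈ (D ⊔ C)
2. Hence a : (D ⊔ C): entailed.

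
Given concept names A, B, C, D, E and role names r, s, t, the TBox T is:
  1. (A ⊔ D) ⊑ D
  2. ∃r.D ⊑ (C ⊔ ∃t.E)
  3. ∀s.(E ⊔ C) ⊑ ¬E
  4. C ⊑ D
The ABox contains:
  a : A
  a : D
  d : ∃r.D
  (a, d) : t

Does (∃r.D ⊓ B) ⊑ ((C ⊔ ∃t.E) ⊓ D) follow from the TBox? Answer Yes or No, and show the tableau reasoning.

No

1. (∃r.D ⊓ B) ⊑ ((C ⊔ ∃t.E) ⊓ D)  ⇔  ((∃r.D ⊓ B) ⊓ ((¬C ⊓ ∀t.¬E) ⊔ ¬D)) unsat w.r.t. T
   apply at x₀: ∃r.D⊑(C ⊔ ∃t.E)
   open: L(x₀) ⊇ {B, ¬A, ¬C, ¬D, ∃r.D, …} (+ ∃-successors)
2. Hence (∃r.D ⊓ B) ⊑ ((C ⊔ ∃t.E) ⊓ D): not entailed.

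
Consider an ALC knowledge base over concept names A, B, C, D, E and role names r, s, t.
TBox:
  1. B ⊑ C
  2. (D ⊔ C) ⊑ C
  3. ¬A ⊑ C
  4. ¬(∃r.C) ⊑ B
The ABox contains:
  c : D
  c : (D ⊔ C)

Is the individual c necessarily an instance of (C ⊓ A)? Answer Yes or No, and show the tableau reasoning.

1. c : (C ⊓ A)?  L(c) = {D, (D ⊔ C)} ∪ {(¬C ⊔ ¬A)}
   apply at c: (D ⊔ C)⊑C
   open: L(c) ⊇ {C, D, ¬A, ∃r.C} (+ ∃-successors) — c ∉ (C ⊓ A) possible
2. Hence c : (C ⊓ A): not entailed.

No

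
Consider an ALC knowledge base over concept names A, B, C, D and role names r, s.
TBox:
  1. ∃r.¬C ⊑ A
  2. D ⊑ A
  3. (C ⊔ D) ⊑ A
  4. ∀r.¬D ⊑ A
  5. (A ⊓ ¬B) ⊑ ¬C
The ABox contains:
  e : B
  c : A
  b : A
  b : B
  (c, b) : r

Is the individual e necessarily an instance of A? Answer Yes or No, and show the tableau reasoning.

No

1. e : A?  L(e) = {B} ∪ {¬A}
   open: L(e) ⊇ {B, ¬A, ¬C, ¬D, ∀r.C, …} (+ ∃-successors) — e ∉ A possible
2. Hence e : A: not entailed.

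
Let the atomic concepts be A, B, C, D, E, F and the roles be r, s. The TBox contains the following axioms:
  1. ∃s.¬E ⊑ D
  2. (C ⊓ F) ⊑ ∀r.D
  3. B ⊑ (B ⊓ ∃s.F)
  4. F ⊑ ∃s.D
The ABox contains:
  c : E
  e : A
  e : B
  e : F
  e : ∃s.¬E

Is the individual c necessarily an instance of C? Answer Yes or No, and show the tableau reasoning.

1. c : C?  L(c) = {E} ∪ {¬C}
   open: L(c) ⊇ {E, ¬B, ¬C, ¬F, ∀s.E} — c ∉ C possible
2. Hence c : C: not entailed.

No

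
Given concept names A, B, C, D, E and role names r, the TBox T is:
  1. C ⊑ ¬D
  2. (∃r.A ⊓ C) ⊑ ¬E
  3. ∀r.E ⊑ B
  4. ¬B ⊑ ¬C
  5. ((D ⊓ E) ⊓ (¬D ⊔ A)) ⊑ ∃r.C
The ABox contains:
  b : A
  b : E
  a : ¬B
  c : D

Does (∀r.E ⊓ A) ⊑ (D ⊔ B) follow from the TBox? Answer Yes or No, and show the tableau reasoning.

Yes

1. (∀r.E ⊓ A) ⊑ (D ⊔ B)  ⇔  ((∀r.E ⊓ A) ⊓ (¬D ⊓ ¬B)) unsat w.r.t. T
   all branches close; clash {B, ¬B} at x₀
2. Hence (∀r.E ⊓ A) ⊑ (D ⊔ B): entailed.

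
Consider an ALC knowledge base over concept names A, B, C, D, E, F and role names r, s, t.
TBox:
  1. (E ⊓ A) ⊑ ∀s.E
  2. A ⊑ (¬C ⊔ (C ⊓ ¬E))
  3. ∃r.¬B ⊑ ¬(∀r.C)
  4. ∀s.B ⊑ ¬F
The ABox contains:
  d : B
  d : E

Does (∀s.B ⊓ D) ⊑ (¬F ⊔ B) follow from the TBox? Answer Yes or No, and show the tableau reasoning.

1. (∀s.B ⊓ D) ⊑ (¬F ⊔ B)  ⇔  ((∀s.B ⊓ D) ⊓ (F ⊓ ¬B)) unsat w.r.t. T
   all branches close; clash {F, ¬F} at x₀
2. Hence (∀s.B ⊓ D) ⊑ (¬F ⊔ B): entailed.

Yes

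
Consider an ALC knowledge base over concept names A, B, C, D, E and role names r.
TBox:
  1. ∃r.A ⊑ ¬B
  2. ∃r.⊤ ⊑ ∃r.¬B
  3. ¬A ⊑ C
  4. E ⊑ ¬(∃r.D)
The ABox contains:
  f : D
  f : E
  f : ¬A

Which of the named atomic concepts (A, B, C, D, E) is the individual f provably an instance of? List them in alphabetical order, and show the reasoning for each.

1. f : A?  L(f) = {D, E, ¬A} ∪ {¬A}
   apply at f: ¬A⊑C; E⊑¬(∃r.D)
   open: L(f) ⊇ {C, D, E, ¬A, ∀r.¬A, …} — f ∉ A possible
2. f : B?  L(f) = {D, E, ¬A} ∪ {¬B}
   apply at f: ¬A⊑C; E⊑¬(∃r.D)
   open: L(f) ⊇ {C, D, E, ¬A, ¬B, …} — f ∉ B possible
3. f : C?  L(f) = {D, E, ¬A} ∪ {¬C}
   clash {C, ¬C} at f — f ∈ C
4. f : D?  L(f) = {D, E, ¬A} ∪ {¬D}
   clash {D, ¬D} at f — f ∈ D
5. f : E?  L(f) = {D, E, ¬A} ∪ {¬E}
   clash {E, ¬E} at f — f ∈ E
6. Entailed for f: {C, D, E}

{C, D, E}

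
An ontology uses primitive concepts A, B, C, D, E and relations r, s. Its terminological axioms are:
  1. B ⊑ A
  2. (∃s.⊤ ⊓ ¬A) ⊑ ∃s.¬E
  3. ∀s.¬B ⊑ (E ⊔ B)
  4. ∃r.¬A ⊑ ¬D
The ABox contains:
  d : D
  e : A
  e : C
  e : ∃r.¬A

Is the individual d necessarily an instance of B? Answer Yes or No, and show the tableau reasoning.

1. d : B?  L(d) = {D} ∪ {¬B}
   open: L(d) ⊇ {A, D, ¬B, ∀r.A, ∃s.B} (+ ∃-successors) — d ∉ B possible
2. Hence d : B: not entailed.

No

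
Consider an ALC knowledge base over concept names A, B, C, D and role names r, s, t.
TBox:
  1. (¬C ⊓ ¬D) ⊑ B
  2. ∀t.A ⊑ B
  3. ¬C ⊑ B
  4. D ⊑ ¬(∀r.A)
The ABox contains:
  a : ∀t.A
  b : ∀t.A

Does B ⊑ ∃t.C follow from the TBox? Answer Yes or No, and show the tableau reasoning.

No

1. B ⊑ ∃t.C  ⇔  (B ⊓ ∀t.¬C) unsat w.r.t. T
   open: L(x₀) ⊇ {B, ¬D, ∀t.¬C}
2. Hence B ⊑ ∃t.C: not entailed.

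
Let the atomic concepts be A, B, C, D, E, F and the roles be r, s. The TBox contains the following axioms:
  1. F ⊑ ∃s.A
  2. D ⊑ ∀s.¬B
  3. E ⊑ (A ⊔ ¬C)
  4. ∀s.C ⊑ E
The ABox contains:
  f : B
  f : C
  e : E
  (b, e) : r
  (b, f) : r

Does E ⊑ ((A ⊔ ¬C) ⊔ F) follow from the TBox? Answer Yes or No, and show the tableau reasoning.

Yes

1. E ⊑ ((A ⊔ ¬C) ⊔ F)  ⇔  (E ⊓ ((¬A ⊓ C) ⊓ ¬F)) unsat w.r.t. T
   all branches close; clash {C, ¬C} at x₀
2. Hence E ⊑ ((A ⊔ ¬C) ⊔ F): entailed.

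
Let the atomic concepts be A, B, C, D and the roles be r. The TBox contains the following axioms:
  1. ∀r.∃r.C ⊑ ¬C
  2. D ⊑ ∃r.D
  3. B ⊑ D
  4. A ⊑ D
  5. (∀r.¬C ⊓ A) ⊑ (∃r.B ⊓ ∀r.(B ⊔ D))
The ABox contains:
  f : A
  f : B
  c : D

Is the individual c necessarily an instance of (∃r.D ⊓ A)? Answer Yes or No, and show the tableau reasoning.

No

1. c : (∃r.D ⊓ A)?  L(c) = {D} ∪ {(∀r.¬D ⊔ ¬A)}
   apply at c: D⊑∃r.D
   open: L(c) ⊇ {D, ¬A, ∃r.D, ∃r.∀r.¬C} (+ ∃-successors) — c ∉ (∃r.D ⊓ A) possible
2. Hence c : (∃r.D ⊓ A): not entailed.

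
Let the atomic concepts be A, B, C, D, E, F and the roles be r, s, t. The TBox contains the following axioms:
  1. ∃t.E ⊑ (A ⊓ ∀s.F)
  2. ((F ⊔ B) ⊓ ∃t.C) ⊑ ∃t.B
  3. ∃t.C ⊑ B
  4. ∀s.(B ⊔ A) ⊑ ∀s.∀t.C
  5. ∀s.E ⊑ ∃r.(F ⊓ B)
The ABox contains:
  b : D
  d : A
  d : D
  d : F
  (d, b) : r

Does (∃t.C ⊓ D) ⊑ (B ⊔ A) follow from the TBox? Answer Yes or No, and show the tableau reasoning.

Yes

1. (∃t.C ⊓ D) ⊑ (B ⊔ A)  ⇔  ((∃t.C ⊓ D) ⊓ (¬B ⊓ ¬A)) unsat w.r.t. T
   all branches close; clash {B, ¬B} at x₀
2. Hence (∃t.C ⊓ D) ⊑ (B ⊔ A): entailed.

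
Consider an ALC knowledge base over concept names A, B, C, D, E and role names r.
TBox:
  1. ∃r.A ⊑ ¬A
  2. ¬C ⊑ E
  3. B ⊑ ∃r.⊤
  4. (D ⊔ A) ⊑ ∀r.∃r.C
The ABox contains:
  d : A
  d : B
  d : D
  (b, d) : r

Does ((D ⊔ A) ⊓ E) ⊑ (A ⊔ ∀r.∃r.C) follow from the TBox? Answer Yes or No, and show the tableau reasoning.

1. ((D ⊔ A) ⊓ E) ⊑ (A ⊔ ∀r.∃r.C)  ⇔  (((D ⊔ A) ⊓ E) ⊓ (¬A ⊓ ∃r.∀r.¬C)) unsat w.r.t. T
   all branches close; clash {A, ¬A} at x₀
2. Hence ((D ⊔ A) ⊓ E) ⊑ (A ⊔ ∀r.∃r.C): entailed.

Yes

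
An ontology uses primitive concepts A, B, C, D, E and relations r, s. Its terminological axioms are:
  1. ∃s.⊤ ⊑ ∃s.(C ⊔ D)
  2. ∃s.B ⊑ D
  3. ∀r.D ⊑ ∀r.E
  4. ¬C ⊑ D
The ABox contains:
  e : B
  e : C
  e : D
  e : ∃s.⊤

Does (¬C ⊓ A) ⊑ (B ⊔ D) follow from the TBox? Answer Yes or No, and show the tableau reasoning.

1. (¬C ⊓ A) ⊑ (B ⊔ D)  ⇔  ((¬C ⊓ A) ⊓ (¬B ⊓ ¬D)) unsat w.r.t. T
   all branches close; clash {D, ¬D} at x₀
2. Hence (¬C ⊓ A) ⊑ (B ⊔ D): entailed.

Yes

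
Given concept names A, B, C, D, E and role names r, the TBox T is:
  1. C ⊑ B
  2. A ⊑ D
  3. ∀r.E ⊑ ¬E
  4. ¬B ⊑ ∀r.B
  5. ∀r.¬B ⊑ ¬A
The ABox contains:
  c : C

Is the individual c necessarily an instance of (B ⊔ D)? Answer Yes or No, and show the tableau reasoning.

Yes

1. c : (B ⊔ D)?  L(c) = {C} ∪ {(¬B ⊓ ¬D)}
   clash {D, ¬D} at c — c ∈ (B ⊔ D)
2. Hence c : (B ⊔ D): entailed.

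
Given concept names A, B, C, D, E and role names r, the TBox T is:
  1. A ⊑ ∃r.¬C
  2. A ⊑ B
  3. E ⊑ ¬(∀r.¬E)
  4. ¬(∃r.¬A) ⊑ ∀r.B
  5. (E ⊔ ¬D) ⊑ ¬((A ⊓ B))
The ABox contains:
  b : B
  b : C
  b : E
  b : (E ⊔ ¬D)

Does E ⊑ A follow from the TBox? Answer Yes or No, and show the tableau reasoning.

1. E ⊑ A  ⇔  (E ⊓ ¬A) unsat w.r.t. T
   apply at x₀: E⊑¬(∀r.¬E)
   open: L(x₀) ⊇ {E, ¬A, ∃r.E, ∃r.¬A} (+ ∃-successors)
2. Hence E ⊑ A: not entailed.

No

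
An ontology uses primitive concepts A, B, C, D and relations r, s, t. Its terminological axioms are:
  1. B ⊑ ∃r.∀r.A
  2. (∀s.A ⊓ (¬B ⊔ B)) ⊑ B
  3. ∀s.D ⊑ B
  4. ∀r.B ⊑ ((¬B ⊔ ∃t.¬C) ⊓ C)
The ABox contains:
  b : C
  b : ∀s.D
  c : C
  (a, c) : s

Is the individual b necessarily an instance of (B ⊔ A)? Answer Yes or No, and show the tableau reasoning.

1. b : (B ⊔ A)?  L(b) = {C, ∀s.D} ∪ {(¬B ⊓ ¬A)}
   clash {B, ¬B} at b — b ∈ (B ⊔ A)
2. Hence b : (B ⊔ A): entailed.

Yes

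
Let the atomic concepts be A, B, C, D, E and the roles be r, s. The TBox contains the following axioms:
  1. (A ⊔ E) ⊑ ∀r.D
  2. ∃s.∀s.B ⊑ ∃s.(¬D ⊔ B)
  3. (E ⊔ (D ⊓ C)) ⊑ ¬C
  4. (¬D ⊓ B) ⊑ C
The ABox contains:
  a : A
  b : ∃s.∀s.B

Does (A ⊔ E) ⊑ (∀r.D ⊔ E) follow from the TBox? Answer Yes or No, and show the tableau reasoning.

Yes

1. (A ⊔ E) ⊑ (∀r.D ⊔ E)  ⇔  ((A ⊔ E) ⊓ (∃r.¬D ⊓ ¬E)) unsat w.r.t. T
   all branches close; clash {E, ¬E} at x₀
2. Hence (A ⊔ E) ⊑ (∀r.D ⊔ E): entailed.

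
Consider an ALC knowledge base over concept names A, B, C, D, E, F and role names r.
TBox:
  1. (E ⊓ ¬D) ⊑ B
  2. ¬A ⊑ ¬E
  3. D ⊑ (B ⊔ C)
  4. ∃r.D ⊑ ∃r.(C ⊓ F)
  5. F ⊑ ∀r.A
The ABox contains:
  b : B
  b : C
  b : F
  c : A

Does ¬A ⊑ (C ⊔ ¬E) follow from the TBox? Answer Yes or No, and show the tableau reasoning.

Yes

1. ¬A ⊑ (C ⊔ ¬E)  ⇔  (¬A ⊓ (¬C ⊓ E)) unsat w.r.t. T
   all branches close; clash {E, ¬E} at x₀
2. Hence ¬A ⊑ (C ⊔ ¬E): entailed.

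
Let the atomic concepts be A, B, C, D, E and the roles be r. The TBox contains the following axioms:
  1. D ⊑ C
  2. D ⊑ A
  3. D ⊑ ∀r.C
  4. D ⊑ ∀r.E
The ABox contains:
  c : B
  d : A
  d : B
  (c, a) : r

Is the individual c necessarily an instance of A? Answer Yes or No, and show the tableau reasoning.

1. c : A?  L(c) = {B} ∪ {¬A}
   open: L(c) ⊇ {B, ¬A, ¬D} — c ∉ A possible
2. Hence c : A: not entailed.

No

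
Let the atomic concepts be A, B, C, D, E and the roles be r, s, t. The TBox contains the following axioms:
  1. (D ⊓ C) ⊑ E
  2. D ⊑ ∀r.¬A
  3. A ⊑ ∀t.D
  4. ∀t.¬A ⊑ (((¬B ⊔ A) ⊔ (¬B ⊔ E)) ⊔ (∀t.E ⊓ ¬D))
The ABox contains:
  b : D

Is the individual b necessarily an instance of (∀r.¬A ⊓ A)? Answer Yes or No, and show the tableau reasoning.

No

1. b : (∀r.¬A ⊓ A)?  L(b) = {D} ∪ {(∃r.A ⊔ ¬A)}
   apply at b: D⊑∀r.¬A
   open: L(b) ⊇ {D, ¬A, ¬C, ∀r.¬A, ∃t.A} (+ ∃-successors) — b ∉ (∀r.¬A ⊓ A) possible
2. Hence b : (∀r.¬A ⊓ A): not entailed.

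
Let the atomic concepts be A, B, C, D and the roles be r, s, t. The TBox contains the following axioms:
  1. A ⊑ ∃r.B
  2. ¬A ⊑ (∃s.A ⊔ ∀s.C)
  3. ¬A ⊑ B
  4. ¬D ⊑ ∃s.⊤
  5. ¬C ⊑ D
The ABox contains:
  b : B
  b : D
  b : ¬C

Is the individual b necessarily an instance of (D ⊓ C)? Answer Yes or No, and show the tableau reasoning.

No

1. b : (D ⊓ C)?  L(b) = {B, D, ¬C} ∪ {(¬D ⊔ ¬C)}
   open: L(b) ⊇ {B, D, ¬A, ¬C, ∃s.A} (+ ∃-successors) — b ∉ (D ⊓ C) possible
2. Hence b : (D ⊓ C): not entailed.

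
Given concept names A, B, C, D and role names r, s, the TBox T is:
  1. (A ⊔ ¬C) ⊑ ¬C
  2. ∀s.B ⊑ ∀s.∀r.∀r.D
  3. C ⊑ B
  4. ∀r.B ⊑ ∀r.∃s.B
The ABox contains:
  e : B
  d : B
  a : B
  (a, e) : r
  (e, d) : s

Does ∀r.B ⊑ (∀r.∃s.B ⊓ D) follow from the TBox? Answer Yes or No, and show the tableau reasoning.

1. ∀r.B ⊑ (∀r.∃s.B ⊓ D)  ⇔  (∀r.B ⊓ (∃r.∀s.¬B ⊔ ¬D)) unsat w.r.t. T
   apply at x₀: ∀r.B⊑∀r.∃s.B
   open: L(x₀) ⊇ {¬C, ¬D, ∀r.B, ∀r.∃s.B, ∃s.¬B} (+ ∃-successors)
2. Hence ∀r.B ⊑ (∀r.∃s.B ⊓ D): not entailed.

No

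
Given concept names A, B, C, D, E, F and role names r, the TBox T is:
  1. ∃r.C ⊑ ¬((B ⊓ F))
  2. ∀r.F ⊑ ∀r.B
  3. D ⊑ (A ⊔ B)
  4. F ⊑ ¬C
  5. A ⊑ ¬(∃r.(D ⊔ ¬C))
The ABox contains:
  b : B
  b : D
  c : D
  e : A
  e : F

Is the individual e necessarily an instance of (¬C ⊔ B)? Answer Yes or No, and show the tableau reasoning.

Yes

1. e : (¬C ⊔ B)?  L(e) = {A, F} ∪ {(C ⊓ ¬B)}
   clash {C, ¬C} at e — e ∈ (¬C ⊔ B)
2. Hence e : (¬C ⊔ B): entailed.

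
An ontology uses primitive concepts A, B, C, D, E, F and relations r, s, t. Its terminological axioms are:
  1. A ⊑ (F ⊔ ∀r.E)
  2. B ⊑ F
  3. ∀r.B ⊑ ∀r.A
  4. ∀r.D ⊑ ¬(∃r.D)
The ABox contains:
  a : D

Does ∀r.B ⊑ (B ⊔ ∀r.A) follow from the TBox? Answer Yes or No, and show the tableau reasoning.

1. ∀r.B ⊑ (B ⊔ ∀r.A)  ⇔  (∀r.B ⊓ (¬B ⊓ ∃r.¬A)) unsat w.r.t. T
   all branches close; clash {A, ¬A} at an ∃-successor
2. Hence ∀r.B ⊑ (B ⊔ ∀r.A): entailed.

Yes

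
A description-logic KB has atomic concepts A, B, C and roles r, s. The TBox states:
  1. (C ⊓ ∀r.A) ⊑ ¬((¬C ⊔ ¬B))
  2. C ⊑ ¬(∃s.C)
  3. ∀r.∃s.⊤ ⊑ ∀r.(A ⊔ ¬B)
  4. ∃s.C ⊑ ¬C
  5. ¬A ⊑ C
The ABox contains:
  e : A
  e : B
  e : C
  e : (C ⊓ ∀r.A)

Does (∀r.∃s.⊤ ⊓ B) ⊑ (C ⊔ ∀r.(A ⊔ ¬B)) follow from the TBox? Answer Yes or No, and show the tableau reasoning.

1. (∀r.∃s.⊤ ⊓ B) ⊑ (C ⊔ ∀r.(A ⊔ ¬B))  ⇔  ((∀r.∃s.⊤ ⊓ B) ⊓ (¬C ⊓ ∃r.(¬A ⊓ B))) unsat w.r.t. T
   all branches close; clash {C, ¬C} at x₀
2. Hence (∀r.∃s.⊤ ⊓ B) ⊑ (C ⊔ ∀r.(A ⊔ ¬B)): entailed.

Yes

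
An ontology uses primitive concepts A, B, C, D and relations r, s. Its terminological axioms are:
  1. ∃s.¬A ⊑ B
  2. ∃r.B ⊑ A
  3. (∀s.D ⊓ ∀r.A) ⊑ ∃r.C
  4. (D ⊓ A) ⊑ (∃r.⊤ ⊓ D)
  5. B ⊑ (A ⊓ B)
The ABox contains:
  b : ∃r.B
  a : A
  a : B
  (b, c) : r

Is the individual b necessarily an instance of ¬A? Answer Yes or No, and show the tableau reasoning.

1. b : ¬A?  L(b) = {∃r.B} ∪ {A}
   open: L(b) ⊇ {A, ¬B, ¬D, ∀s.A, ∃r.B, …} (+ ∃-successors) — b ∉ ¬A possible
2. Hence b : ¬A: not entailed.

No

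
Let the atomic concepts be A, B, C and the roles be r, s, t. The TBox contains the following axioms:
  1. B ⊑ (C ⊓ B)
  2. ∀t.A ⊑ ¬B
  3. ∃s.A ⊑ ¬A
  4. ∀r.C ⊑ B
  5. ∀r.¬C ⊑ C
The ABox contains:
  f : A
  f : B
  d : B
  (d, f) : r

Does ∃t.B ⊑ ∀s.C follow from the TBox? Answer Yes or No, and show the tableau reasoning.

No

1. ∃t.B ⊑ ∀s.C  ⇔  (∃t.B ⊓ ∃s.¬C) unsat w.r.t. T
   open: L(x₀) ⊇ {¬B, ∀s.¬A, ∃r.C, ∃r.¬C, ∃s.¬C, …} (+ ∃-successors)
2. Hence ∃t.B ⊑ ∀s.C: not entailed.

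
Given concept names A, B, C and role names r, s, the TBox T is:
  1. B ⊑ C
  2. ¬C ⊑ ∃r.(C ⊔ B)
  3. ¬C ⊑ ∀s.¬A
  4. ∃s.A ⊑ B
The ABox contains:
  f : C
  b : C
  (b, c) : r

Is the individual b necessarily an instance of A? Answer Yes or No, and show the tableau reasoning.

No

1. b : A?  L(b) = {C} ∪ {¬A}
   open: L(b) ⊇ {C, ¬A, ∀s.¬A} — b ∉ A possible
2. Hence b : A: not entailed.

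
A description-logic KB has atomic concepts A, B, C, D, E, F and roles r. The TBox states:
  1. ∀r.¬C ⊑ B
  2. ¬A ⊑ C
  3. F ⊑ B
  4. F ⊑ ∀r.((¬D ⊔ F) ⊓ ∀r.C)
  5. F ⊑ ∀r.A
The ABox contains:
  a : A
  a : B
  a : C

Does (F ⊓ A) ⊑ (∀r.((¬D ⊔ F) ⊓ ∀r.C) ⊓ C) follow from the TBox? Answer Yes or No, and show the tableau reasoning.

1. (F ⊓ A) ⊑ (∀r.((¬D ⊔ F) ⊓ ∀r.C) ⊓ C)  ⇔  ((F ⊓ A) ⊓ (∃r.((D ⊓ ¬F) ⊔ ∃r.¬C) ⊔ ¬C)) unsat w.r.t. T
   apply at x₀: F⊑B; F⊑∀r.((¬D ⊔ F) ⊓ ∀r.C); F⊑∀r.A
   open: L(x₀) ⊇ {A, B, F, ¬C, ∀r.((¬D ⊔ F) ⊓ ∀r.C), …}
2. Hence (F ⊓ A) ⊑ (∀r.((¬D ⊔ F) ⊓ ∀r.C) ⊓ C): not entailed.

No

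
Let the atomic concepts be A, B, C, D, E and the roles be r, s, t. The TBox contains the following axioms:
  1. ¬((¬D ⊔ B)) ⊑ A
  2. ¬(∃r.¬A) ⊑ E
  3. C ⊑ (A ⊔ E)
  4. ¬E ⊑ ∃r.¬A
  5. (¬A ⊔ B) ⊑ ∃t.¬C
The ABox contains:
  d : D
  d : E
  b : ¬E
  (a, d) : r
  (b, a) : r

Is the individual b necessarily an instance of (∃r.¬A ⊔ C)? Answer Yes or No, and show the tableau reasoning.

1. b : (∃r.¬A ⊔ C)?  L(b) = {¬E} ∪ {(∀r.A ⊓ ¬C)}
   clash {A, ¬A} at an ∃-successor — b ∈ (∃r.¬A ⊔ C)
2. Hence b : (∃r.¬A ⊔ C): entailed.

Yes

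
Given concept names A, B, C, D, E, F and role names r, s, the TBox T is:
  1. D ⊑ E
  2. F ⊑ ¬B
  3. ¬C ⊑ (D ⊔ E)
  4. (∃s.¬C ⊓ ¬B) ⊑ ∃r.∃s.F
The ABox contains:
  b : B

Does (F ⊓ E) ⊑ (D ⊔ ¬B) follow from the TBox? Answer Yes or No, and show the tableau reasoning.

Yes

1. (F ⊓ E) ⊑ (D ⊔ ¬B)  ⇔  ((F ⊓ E) ⊓ (¬D ⊓ B)) unsat w.r.t. T
   all branches close; clash {B, ¬B} at x₀
2. Hence (F ⊓ E) ⊑ (D ⊔ ¬B): entailed.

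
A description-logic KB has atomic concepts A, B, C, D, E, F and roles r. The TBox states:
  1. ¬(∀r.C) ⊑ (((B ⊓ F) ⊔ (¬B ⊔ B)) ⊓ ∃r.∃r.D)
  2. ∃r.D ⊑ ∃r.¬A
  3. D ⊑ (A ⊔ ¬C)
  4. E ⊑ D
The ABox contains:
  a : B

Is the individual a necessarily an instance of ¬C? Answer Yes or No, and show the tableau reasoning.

1. a : ¬C?  L(a) = {B} ∪ {C}
   open: L(a) ⊇ {B, C, ¬D, ¬E, ∀r.C, …} — a ∉ ¬C possible
2. Hence a : ¬C: not entailed.

No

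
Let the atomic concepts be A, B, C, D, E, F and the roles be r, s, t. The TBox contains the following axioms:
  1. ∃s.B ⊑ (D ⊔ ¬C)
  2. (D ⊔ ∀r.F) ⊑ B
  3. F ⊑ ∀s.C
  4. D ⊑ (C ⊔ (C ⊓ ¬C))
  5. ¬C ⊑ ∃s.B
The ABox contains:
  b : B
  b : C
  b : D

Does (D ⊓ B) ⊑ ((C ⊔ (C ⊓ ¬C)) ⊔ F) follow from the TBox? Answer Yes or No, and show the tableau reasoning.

1. (D ⊓ B) ⊑ ((C ⊔ (C ⊓ ¬C)) ⊔ F)  ⇔  ((D ⊓ B) ⊓ ((¬C ⊓ (¬C ⊔ C)) ⊓ ¬F)) unsat w.r.t. T
   all branches close; clash {C, ¬C} at x₀
2. Hence (D ⊓ B) ⊑ ((C ⊔ (C ⊓ ¬C)) ⊔ F): entailed.

Yes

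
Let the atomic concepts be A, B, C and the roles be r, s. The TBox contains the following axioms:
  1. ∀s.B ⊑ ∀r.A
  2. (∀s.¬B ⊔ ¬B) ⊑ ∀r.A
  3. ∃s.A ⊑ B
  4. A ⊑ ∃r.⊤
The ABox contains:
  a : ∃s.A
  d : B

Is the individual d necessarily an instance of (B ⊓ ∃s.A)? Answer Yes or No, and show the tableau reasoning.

No

1. d : (B ⊓ ∃s.A)?  L(d) = {B} ∪ {(¬B ⊔ ∀s.¬A)}
   open: L(d) ⊇ {B, ¬A, ∀s.¬A, ∃s.B, ∃s.¬B} (+ ∃-successors) — d ∉ (B ⊓ ∃s.A) possible
2. Hence d : (B ⊓ ∃s.A): not entailed.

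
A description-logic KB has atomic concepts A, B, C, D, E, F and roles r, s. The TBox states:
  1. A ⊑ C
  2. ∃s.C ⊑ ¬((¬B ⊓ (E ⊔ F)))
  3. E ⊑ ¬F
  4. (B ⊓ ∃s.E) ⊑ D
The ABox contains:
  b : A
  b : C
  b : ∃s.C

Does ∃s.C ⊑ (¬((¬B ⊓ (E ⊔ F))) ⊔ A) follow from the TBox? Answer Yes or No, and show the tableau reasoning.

Yes

1. ∃s.C ⊑ (¬((¬B ⊓ (E ⊔ F))) ⊔ A)  ⇔  (∃s.C ⊓ ((¬B ⊓ (E ⊔ F)) ⊓ ¬A)) unsat w.r.t. T
   all branches close; clash {F, ¬F} at x₀
2. Hence ∃s.C ⊑ (¬((¬B ⊓ (E ⊔ F))) ⊔ A): entailed.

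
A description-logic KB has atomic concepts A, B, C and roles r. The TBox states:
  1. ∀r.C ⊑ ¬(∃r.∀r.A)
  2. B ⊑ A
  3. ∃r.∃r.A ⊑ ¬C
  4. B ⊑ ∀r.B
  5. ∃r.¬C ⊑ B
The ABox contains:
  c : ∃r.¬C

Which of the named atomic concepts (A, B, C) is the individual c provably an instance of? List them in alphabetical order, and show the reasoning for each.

1. c : A?  L(c) = {∃r.¬C} ∪ {¬A}
   clash {A, ¬A} at c — c ∈ A
2. c : B?  L(c) = {∃r.¬C} ∪ {¬B}
   clash {B, ¬B} at c — c ∈ B
3. c : C?  L(c) = {∃r.¬C} ∪ {¬C}
   apply at c: ∃r.¬C⊑B
   open: L(c) ⊇ {A, B, ¬C, ∀r.B, ∃r.¬C} (+ ∃-successors) — c ∉ C possible
4. Entailed for c: {A, B}

{A, B}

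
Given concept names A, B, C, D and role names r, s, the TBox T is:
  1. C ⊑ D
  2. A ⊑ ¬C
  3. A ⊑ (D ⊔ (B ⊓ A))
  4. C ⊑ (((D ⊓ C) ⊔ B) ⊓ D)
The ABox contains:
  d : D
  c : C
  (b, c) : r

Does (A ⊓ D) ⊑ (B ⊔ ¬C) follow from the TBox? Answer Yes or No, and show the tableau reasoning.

1. (A ⊓ D) ⊑ (B ⊔ ¬C)  ⇔  ((A ⊓ D) ⊓ (¬B ⊓ C)) unsat w.r.t. T
   all branches close; clash {C, ¬C} at x₀
2. Hence (A ⊓ D) ⊑ (B ⊔ ¬C): entailed.

Yes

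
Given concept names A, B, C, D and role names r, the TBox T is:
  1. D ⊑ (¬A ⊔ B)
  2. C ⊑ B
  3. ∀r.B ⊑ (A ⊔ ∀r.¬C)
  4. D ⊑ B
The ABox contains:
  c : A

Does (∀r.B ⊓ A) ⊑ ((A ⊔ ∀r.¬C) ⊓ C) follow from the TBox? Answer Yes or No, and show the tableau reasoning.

1. (∀r.B ⊓ A) ⊑ ((A ⊔ ∀r.¬C) ⊓ C)  ⇔  ((∀r.B ⊓ A) ⊓ ((¬A ⊓ ∃r.C) ⊔ ¬C)) unsat w.r.t. T
   apply at x₀: ∀r.B⊑(A ⊔ ∀r.¬C)
   open: L(x₀) ⊇ {A, ¬C, ¬D, ∀r.B}
2. Hence (∀r.B ⊓ A) ⊑ ((A ⊔ ∀r.¬C) ⊓ C): not entailed.

No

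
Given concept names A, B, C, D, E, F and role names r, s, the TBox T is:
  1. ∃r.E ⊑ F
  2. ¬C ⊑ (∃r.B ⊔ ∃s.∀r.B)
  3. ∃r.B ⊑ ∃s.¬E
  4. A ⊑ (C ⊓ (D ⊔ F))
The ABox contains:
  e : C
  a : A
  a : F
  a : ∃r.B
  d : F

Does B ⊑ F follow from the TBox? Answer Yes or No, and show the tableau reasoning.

No

1. B ⊑ F  ⇔  (B ⊓ ¬F) unsat w.r.t. T
   open: L(x₀) ⊇ {B, C, ¬A, ¬F, ∀r.¬B, …}
2. Hence B ⊑ F: not entailed.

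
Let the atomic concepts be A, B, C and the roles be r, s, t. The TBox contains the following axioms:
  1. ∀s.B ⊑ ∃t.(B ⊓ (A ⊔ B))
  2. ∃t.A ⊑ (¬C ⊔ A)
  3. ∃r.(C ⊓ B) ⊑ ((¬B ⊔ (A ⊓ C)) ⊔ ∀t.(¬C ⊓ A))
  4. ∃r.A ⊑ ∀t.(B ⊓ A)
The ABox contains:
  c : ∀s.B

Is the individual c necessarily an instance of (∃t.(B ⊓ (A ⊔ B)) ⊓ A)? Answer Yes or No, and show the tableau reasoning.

No

1. c : (∃t.(B ⊓ (A ⊔ B)) ⊓ A)?  L(c) = {∀s.B} ∪ {(∀t.(¬B ⊔ (¬A ⊓ ¬B)) ⊔ ¬A)}
   apply at c: ∀s.B⊑∃t.(B ⊓ (A ⊔ B))
   open: L(c) ⊇ {¬A, ∀r.(¬C ⊔ ¬B), ∀r.¬A, ∀s.B, ∀t.¬A, …} (+ ∃-successors) — c ∉ (∃t.(B ⊓ (A ⊔ B)) ⊓ A) possible
2. Hence c : (∃t.(B ⊓ (A ⊔ B)) ⊓ A): not entailed.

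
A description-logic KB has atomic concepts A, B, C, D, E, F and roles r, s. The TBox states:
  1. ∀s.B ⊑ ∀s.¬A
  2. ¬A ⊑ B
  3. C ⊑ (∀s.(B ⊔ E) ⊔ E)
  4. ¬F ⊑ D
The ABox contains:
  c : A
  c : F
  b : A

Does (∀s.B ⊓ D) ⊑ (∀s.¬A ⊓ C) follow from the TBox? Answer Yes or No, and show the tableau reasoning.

1. (∀s.B ⊓ D) ⊑ (∀s.¬A ⊓ C)  ⇔  ((∀s.B ⊓ D) ⊓ (∃s.A ⊔ ¬C)) unsat w.r.t. T
   apply at x₀: ∀s.B⊑∀s.¬A
   open: L(x₀) ⊇ {A, D, ¬C, ∀s.B, ∀s.¬A}
2. Hence (∀s.B ⊓ D) ⊑ (∀s.¬A ⊓ C): not entailed.

No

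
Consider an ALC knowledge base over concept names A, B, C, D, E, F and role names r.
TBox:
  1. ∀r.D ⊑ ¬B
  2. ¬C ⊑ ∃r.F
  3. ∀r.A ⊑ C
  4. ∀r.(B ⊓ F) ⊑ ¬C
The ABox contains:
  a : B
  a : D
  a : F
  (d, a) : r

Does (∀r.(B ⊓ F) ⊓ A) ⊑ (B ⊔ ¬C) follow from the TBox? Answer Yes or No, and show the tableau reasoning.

Yes

1. (∀r.(B ⊓ F) ⊓ A) ⊑ (B ⊔ ¬C)  ⇔  ((∀r.(B ⊓ F) ⊓ A) ⊓ (¬B ⊓ C)) unsat w.r.t. T
   all branches close; clash {C, ¬C} at x₀
2. Hence (∀r.(B ⊓ F) ⊓ A) ⊑ (B ⊔ ¬C): entailed.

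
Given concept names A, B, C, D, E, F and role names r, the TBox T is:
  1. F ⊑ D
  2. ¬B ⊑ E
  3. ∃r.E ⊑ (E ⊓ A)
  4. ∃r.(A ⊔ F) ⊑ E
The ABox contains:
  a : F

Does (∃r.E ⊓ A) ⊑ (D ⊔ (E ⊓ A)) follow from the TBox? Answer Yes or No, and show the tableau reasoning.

1. (∃r.E ⊓ A) ⊑ (D ⊔ (E ⊓ A))  ⇔  ((∃r.E ⊓ A) ⊓ (¬D ⊓ (¬E ⊔ ¬A))) unsat w.r.t. T
   all branches close; clash {A, ¬A} at x₀
2. Hence (∃r.E ⊓ A) ⊑ (D ⊔ (E ⊓ A)): entailed.

Yes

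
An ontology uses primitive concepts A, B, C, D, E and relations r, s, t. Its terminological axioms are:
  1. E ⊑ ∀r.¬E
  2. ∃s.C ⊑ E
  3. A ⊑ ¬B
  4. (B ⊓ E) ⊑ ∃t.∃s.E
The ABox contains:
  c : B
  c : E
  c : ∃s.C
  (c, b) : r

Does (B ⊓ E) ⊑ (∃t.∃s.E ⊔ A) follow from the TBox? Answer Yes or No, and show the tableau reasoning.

1. (B ⊓ E) ⊑ (∃t.∃s.E ⊔ A)  ⇔  ((B ⊓ E) ⊓ (∀t.∀s.¬E ⊓ ¬A)) unsat w.r.t. T
   all branches close; clash {E, ¬E} at an ∃-successor
2. Hence (B ⊓ E) ⊑ (∃t.∃s.E ⊔ A): entailed.

Yes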